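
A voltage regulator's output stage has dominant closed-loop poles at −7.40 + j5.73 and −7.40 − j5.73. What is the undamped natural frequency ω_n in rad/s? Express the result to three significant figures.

With σ = 7.40, ω_d = 5.73: ω_n = √(σ²+ω_d²) = 9.36 rad/s, ζ = σ/ω_n = 0.791.

ω_n ≈ 9.36 rad/s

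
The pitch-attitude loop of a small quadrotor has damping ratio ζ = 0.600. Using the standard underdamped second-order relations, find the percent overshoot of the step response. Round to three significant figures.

%OS ≈ 9.48%

For an underdamped second-order system, %OS = 100·exp(−πζ/√(1−ζ²)).
πζ/√(1−ζ²) = π·0.600/√(1−0.360) = 2.356, so %OS = 100·e^(−2.356) = 9.48%.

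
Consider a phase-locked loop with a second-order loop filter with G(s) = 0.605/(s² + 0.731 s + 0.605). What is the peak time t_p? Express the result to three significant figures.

ω_n = √0.605 = 0.778 rad/s; ζ = 0.731/(2·0.778) = 0.470.
ω_d = ω_n√(1−ζ²) = 0.687 rad/s. Then t_p = π/ω_d = 4.58 s.

t_p ≈ 4.58 s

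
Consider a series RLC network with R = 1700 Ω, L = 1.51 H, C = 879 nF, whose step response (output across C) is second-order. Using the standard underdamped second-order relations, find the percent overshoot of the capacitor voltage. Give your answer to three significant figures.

For a series RLC circuit (capacitor voltage as output), ω_n = 1/√(LC) = 1/√(1.51 H · 879 nF) = 868 rad/s.
ζ = (R/2)·√(C/L) = (1700/2)·√(879 nF/1.51 H) = 0.649.
Overshoot: exp(−π·0.649/√(1−0.649²)) = 0.0688, i.e. 6.88%.

%OS ≈ 6.88%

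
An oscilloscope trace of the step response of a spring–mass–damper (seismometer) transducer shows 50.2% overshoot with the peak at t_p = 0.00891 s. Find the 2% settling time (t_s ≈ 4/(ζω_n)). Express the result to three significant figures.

t_s ≈ 0.0517 s

The overshoot fixes ζ = −ln(OS)/√(π²+ln²(OS)) = 0.214.
t_p = π/ω_d ⇒ ω_d = 353 rad/s; then ω_n = ω_d/√(1−ζ²) = 361 rad/s.
t_s ≈ 4/(ζω_n) = 4/(0.214·361) = 0.0517 s.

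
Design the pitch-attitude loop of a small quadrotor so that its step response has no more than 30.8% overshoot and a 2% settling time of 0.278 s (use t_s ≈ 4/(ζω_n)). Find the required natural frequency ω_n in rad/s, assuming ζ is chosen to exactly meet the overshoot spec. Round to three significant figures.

ζ = −ln(OS)/√(π² + (ln OS)²). With OS = 0.308, ln OS = −1.178 and ζ = 1.178/3.355 = 0.351.
From t_s ≈ 4/(ζω_n): ω_n = 4/(ζ·t_s) = 4/(0.351·0.278) = 41.0 rad/s.

ω_n ≈ 41.0 rad/s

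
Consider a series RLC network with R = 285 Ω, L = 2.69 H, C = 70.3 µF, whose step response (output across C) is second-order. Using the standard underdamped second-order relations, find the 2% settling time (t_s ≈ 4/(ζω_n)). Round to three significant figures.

For a series RLC circuit (capacitor voltage as output), ω_n = 1/√(LC) = 1/√(2.69 H · 70.3 µF) = 72.7 rad/s.
ζ = (R/2)·√(C/L) = (285/2)·√(70.3 µF/2.69 H) = 0.728.
t_s ≈ 4/(ζω_n) = 0.0755 s.

t_s ≈ 0.0755 s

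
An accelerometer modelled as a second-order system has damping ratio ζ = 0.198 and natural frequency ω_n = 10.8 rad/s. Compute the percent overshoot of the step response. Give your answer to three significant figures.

%OS ≈ 53.0%

For an underdamped second-order system, %OS = 100·exp(−πζ/√(1−ζ²)).
πζ/√(1−ζ²) = π·0.198/√(1−0.0392) = 0.6346, so %OS = 100·e^(−0.6346) = 53.0%.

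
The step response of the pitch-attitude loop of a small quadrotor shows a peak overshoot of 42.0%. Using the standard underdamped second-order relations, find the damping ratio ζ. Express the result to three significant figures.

ζ ≈ 0.266

From %OS = 100·exp(−πζ/√(1−ζ²)), invert to get ζ = −ln(OS)/√(π² + ln²(OS)) with OS = 0.420.
−ln 0.420 = 0.8675, so ζ = 0.8675/√(π² + 0.7526) = 0.266.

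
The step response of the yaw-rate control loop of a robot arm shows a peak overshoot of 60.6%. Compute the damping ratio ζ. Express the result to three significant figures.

From %OS = 100·exp(−πζ/√(1−ζ²)), invert to get ζ = −ln(OS)/√(π² + ln²(OS)) with OS = 0.606.
−ln 0.606 = 0.5009, so ζ = 0.5009/√(π² + 0.2509) = 0.157.

ζ ≈ 0.157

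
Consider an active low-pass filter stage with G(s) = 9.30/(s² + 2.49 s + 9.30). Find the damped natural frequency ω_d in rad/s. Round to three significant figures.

ω_d ≈ 2.78 rad/s

Comparing the denominator to s² + 2ζω_n s + ω_n²: ω_n = √9.30 = 3.05 rad/s, and 2ζω_n = 2.49 so ζ = 2.49/(2·3.05) = 0.408.
ω_d = 3.05·√(1 − 0.408²) = 2.78 rad/s.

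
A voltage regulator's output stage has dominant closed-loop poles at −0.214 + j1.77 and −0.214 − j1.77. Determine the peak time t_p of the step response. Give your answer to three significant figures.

t_p = π/ω_d with ω_d = 1.77 (the imaginary part), so t_p = 1.77 s.

t_p ≈ 1.77 s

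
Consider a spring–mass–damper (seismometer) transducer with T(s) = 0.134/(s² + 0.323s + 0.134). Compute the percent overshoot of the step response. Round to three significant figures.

ω_n = √0.134 = 0.366 rad/s; ζ = 0.323/(2·0.366) = 0.441.
%OS = 100·exp(−πζ/√(1−ζ²)) = 21.3%.

%OS ≈ 21.3%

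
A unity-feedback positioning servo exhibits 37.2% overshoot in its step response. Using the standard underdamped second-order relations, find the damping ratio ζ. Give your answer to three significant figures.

ζ ≈ 0.300

Inverting the overshoot relation: ζ = |ln 0.372|/√(π² + ln²0.372) = 0.300.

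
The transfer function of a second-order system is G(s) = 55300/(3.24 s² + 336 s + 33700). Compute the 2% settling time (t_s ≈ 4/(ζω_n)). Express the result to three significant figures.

Dividing through by 3.24: denominator becomes s² + 103.7 s + 10400.
So ω_n = √10400 = 102 rad/s and ζ = 103.7/(2·102) = 0.508.
t_s ≈ 4/(ζω_n) = 0.0771 s.

t_s ≈ 0.0771 s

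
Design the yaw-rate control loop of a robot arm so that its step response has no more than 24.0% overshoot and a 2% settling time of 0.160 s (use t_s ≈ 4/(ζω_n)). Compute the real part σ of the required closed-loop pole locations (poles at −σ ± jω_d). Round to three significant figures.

σ ≈ 25.0

The settling-time spec alone fixes σ = ζω_n = 4/t_s = 4/0.160 = 25.0.
(Overshoot then fixes ζ = 0.414 and hence ω_d = σ·√(1−ζ²)/ζ = 55.0 rad/s.)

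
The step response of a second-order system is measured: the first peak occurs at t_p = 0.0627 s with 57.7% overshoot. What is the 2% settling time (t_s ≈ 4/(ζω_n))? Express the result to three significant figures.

t_s ≈ 0.456 s

The overshoot fixes ζ = −ln(OS)/√(π²+ln²(OS)) = 0.172.
t_p = π/ω_d ⇒ ω_d = 50.1 rad/s; then ω_n = ω_d/√(1−ζ²) = 50.9 rad/s.
t_s ≈ 4/(ζω_n) = 4/(0.172·50.9) = 0.456 s.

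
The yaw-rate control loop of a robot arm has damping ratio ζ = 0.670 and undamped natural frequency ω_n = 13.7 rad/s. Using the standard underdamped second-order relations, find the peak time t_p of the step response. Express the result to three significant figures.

t_p ≈ 0.309 s

The damped frequency is ω_d = ω_n√(1−ζ²) = 13.7·√(1−0.449) = 10.2 rad/s.
Peak time t_p = π/ω_d = π/10.2 = 0.309 s.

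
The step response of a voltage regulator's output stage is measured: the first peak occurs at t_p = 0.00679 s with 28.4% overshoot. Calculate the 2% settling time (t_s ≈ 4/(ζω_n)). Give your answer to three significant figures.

The overshoot fixes ζ = −ln(OS)/√(π²+ln²(OS)) = 0.372.
From t_p = π/ω_d, ω_d = π/0.00679 = 463 rad/s, so ω_n = ω_d/√(1−ζ²) = 498 rad/s.
t_s ≈ 4/(ζω_n) = 4/(0.372·498) = 0.0216 s.

t_s ≈ 0.0216 s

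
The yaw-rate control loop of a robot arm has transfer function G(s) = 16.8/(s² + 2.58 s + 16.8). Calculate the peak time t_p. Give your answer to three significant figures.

Matching coefficients with s² + 2ζω_n s + ω_n² gives ω_n² = 16.8 ⇒ ω_n = 4.10 rad/s, and ζ = 2.58/(2ω_n) = 0.315.
The damped frequency ω_d = ω_n√(1−ζ²) = 3.89 rad/s. Then t_p = π/ω_d = 0.808 s.

t_p ≈ 0.808 s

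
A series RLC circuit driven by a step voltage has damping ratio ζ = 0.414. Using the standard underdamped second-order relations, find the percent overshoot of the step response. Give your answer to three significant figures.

For an underdamped second-order system, %OS = 100·exp(−πζ/√(1−ζ²)).
πζ/√(1−ζ²) = π·0.414/√(1−0.171) = 1.429, so %OS = 100·e^(−1.429) = 24.0%.

%OS ≈ 24.0%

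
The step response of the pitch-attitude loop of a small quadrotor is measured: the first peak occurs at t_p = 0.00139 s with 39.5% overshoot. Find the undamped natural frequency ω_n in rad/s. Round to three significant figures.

The overshoot fixes ζ = −ln(OS)/√(π²+ln²(OS)) = 0.284.
From t_p = π/ω_d, ω_d = π/0.00139 = 2260 rad/s, so ω_n = ω_d/√(1−ζ²) = 2360 rad/s.

ω_n ≈ 2360 rad/s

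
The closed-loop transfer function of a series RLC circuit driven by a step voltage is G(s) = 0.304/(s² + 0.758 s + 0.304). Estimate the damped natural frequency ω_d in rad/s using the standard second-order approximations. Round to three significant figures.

Comparing the denominator to s² + 2ζω_n s + ω_n²: ω_n = √0.304 = 0.551 rad/s, and 2ζω_n = 0.758 so ζ = 0.758/(2·0.551) = 0.687.
The damped frequency ω_d = ω_n√(1−ζ²) = 0.400 rad/s.

ω_d ≈ 0.400 rad/s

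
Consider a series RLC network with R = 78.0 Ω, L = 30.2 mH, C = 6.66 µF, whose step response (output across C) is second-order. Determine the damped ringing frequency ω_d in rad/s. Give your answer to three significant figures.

For a series RLC circuit (capacitor voltage as output), ω_n = 1/√(LC) = 1/√(30.2 mH · 6.66 µF) = 2230 rad/s.
ζ = (R/2)·√(C/L) = (78.0/2)·√(6.66 µF/30.2 mH) = 0.579.
The damped frequency ω_d = ω_n√(1−ζ²) = 1820 rad/s.

ω_d ≈ 1820 rad/s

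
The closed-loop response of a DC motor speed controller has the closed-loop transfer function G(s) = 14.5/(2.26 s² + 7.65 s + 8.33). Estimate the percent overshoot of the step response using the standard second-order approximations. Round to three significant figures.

Dividing through by 2.26: denominator becomes s² + 3.385 s + 3.686.
So ω_n = √3.686 = 1.92 rad/s and ζ = 3.385/(2·1.92) = 0.882.
Overshoot: exp(−π·0.882/√(1−0.882²)) = 0.00283, i.e. 0.283%.

%OS ≈ 0.283%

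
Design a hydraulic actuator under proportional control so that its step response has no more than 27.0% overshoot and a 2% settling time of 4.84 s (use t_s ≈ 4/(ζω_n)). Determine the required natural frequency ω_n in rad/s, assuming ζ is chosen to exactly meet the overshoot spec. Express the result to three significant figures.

ω_n ≈ 2.15 rad/s

Inverting the overshoot relation: ζ = |ln 0.270|/√(π² + ln²0.270) = 0.385.
From t_s ≈ 4/(ζω_n): ω_n = 4/(ζ·t_s) = 4/(0.385·4.84) = 2.15 rad/s.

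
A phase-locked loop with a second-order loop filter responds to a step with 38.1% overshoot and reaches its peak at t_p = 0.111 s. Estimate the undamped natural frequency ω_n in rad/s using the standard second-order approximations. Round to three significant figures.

ω_n ≈ 29.6 rad/s

From the overshoot, ζ = −ln(OS)/√(π²+ln²(OS)) = 0.294.
From t_p = π/ω_d, ω_d = π/0.111 = 28.3 rad/s, so ω_n = ω_d/√(1−ζ²) = 29.6 rad/s.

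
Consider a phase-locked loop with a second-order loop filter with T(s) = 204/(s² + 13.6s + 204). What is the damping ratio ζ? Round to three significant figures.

Comparing the denominator to s² + 2ζω_n s + ω_n²: ω_n = √204 = 14.3 rad/s, and 2ζω_n = 13.6 so ζ = 13.6/(2·14.3) = 0.476.

ζ ≈ 0.476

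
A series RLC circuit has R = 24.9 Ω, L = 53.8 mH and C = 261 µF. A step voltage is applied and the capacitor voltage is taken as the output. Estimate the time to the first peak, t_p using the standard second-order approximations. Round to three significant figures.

t_p ≈ 0.0236 s

For a series RLC circuit (capacitor voltage as output), ω_n = 1/√(LC) = 1/√(53.8 mH · 261 µF) = 267 rad/s.
ζ = (R/2)·√(C/L) = (24.9/2)·√(261 µF/53.8 mH) = 0.867.
ω_d = ω_n√(1−ζ²) = 133 rad/s. t_p = π/ω_d = 0.0236 s.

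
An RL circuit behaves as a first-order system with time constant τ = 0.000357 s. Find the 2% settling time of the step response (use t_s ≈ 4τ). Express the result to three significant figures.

t_s ≈ 0.00143 s

t_s ≈ 4τ = 0.00143 s.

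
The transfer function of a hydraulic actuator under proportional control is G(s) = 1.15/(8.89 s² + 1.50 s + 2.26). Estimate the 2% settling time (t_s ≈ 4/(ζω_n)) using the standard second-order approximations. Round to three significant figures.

t_s ≈ 47.4 s

Dividing through by 8.89: denominator becomes s² + 0.1687 s + 0.2542.
So ω_n = √0.2542 = 0.504 rad/s and ζ = 0.1687/(2·0.504) = 0.167.
t_s ≈ 4/(ζω_n) = 47.4 s.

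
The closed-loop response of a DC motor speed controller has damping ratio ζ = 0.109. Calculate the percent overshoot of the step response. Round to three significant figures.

For an underdamped second-order system, %OS = 100·exp(−πζ/√(1−ζ²)).
πζ/√(1−ζ²) = π·0.109/√(1−0.0119) = 0.3445, so %OS = 100·e^(−0.3445) = 70.9%.

%OS ≈ 70.9%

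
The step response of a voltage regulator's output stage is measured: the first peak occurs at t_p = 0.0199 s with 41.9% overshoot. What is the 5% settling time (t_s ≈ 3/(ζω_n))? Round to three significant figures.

From the overshoot, ζ = −ln(OS)/√(π²+ln²(OS)) = 0.267.
From t_p = π/ω_d, ω_d = π/0.0199 = 158 rad/s, so ω_n = ω_d/√(1−ζ²) = 164 rad/s.
t_s ≈ 3/(ζω_n) = 3/(0.267·164) = 0.0686 s.

t_s ≈ 0.0686 s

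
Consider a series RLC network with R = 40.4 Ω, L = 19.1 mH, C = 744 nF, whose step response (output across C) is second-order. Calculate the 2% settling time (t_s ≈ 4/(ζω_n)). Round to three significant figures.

t_s ≈ 0.00378 s

For a series RLC circuit (capacitor voltage as output), ω_n = 1/√(LC) = 1/√(19.1 mH · 744 nF) = 8390 rad/s.
ζ = (R/2)·√(C/L) = (40.4/2)·√(744 nF/19.1 mH) = 0.126.
t_s ≈ 4/(ζω_n) = 0.00378 s.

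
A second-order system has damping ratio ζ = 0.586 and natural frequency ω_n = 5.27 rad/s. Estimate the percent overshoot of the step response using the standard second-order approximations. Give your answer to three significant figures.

For an underdamped second-order system, %OS = 100·exp(−πζ/√(1−ζ²)).
πζ/√(1−ζ²) = π·0.586/√(1−0.343) = 2.272, so %OS = 100·e^(−2.272) = 10.3%.

%OS ≈ 10.3%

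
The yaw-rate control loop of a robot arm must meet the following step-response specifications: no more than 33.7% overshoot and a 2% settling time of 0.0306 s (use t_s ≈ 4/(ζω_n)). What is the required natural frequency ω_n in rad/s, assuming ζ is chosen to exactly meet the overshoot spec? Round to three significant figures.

From %OS = 100·exp(−πζ/√(1−ζ²)), invert to get ζ = −ln(OS)/√(π² + ln²(OS)) with OS = 0.337.
−ln 0.337 = 1.088, so ζ = 1.088/√(π² + 1.183) = 0.327.
From t_s ≈ 4/(ζω_n): ω_n = 4/(ζ·t_s) = 4/(0.327·0.0306) = 400 rad/s.

ω_n ≈ 400 rad/s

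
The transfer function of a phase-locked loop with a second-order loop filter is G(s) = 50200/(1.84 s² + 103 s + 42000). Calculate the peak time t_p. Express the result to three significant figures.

Dividing through by 1.84: denominator becomes s² + 55.98 s + 22830.
So ω_n = √22830 = 151 rad/s and ζ = 55.98/(2·151) = 0.185.
ω_d = 151·√(1 − 0.185²) = 148 rad/s. t_p = π/ω_d = 0.0212 s.

t_p ≈ 0.0212 s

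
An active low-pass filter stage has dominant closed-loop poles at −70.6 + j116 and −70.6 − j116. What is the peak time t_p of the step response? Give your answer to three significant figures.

t_p = π/ω_d with ω_d = 116 (the imaginary part), so t_p = 0.0271 s.

t_p ≈ 0.0271 s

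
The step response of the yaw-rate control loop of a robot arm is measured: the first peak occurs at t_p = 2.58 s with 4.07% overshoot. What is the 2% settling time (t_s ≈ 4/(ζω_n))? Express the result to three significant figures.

ζ from %OS: ζ = |ln 0.0407|/√(π²+ln²0.0407) = 0.714.
t_p = π/ω_d ⇒ ω_d = 1.22 rad/s; then ω_n = ω_d/√(1−ζ²) = 1.74 rad/s.
t_s ≈ 4/(ζω_n) = 4/(0.714·1.74) = 3.22 s.

t_s ≈ 3.22 s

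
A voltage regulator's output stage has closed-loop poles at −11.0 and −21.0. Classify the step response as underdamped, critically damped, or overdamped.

overdamped

Since the poles are distinct, negative and real, the response is overdamped.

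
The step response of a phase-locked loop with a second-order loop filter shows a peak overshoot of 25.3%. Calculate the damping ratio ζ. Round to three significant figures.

ζ ≈ 0.401

ζ = −ln(OS)/√(π² + (ln OS)²). With OS = 0.253, ln OS = −1.374 and ζ = 1.374/3.429 = 0.401.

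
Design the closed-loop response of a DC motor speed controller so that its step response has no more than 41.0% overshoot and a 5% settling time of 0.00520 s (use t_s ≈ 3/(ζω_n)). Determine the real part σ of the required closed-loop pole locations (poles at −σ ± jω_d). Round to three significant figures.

The settling-time spec alone fixes σ = ζω_n = 3/t_s = 3/0.00520 = 577.
(Overshoot then fixes ζ = 0.273 and hence ω_d = σ·√(1−ζ²)/ζ = 2030 rad/s.)

σ ≈ 577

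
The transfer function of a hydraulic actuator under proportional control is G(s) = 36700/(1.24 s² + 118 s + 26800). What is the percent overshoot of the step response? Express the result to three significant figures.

%OS ≈ 34.1%

Dividing through by 1.24: denominator becomes s² + 95.16 s + 21610.
So ω_n = √21610 = 147 rad/s and ζ = 95.16/(2·147) = 0.324.
%OS = 100·exp(−πζ/√(1−ζ²)) = 34.1%.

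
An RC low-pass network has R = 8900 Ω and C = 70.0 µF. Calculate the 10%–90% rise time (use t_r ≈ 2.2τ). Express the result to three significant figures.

τ = RC = 8900 × 70.0 µF = 0.623 s.
t_r ≈ 2.2τ = 1.37 s.

t_r ≈ 1.37 s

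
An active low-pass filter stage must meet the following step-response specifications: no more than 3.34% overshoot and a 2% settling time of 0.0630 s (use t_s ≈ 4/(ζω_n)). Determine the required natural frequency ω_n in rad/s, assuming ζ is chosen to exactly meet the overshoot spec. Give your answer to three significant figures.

From %OS = 100·exp(−πζ/√(1−ζ²)), invert to get ζ = −ln(OS)/√(π² + ln²(OS)) with OS = 0.0334.
−ln 0.0334 = 3.399, so ζ = 3.399/√(π² + 11.55) = 0.734.
From t_s ≈ 4/(ζω_n): ω_n = 4/(ζ·t_s) = 4/(0.734·0.0630) = 86.5 rad/s.

ω_n ≈ 86.5 rad/s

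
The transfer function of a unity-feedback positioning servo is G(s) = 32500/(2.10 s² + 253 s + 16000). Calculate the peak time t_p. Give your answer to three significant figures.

t_p ≈ 0.0497 s

Dividing through by 2.10: denominator becomes s² + 120.5 s + 7619.
So ω_n = √7619 = 87.3 rad/s and ζ = 120.5/(2·87.3) = 0.690.
ω_d = ω_n√(1−ζ²) = 63.2 rad/s. t_p = π/ω_d = 0.0497 s.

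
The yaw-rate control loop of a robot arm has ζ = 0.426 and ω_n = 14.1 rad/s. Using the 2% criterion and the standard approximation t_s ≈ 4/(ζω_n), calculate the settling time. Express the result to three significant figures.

t_s ≈ 0.666 s

t_s ≈ 4/(ζω_n) = 4/(0.426 × 14.1) = 0.666 s.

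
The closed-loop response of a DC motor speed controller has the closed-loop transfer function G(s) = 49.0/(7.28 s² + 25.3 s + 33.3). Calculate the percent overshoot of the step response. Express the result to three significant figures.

%OS ≈ 1.26%

Dividing through by 7.28: denominator becomes s² + 3.475 s + 4.574.
So ω_n = √4.574 = 2.14 rad/s and ζ = 3.475/(2·2.14) = 0.812.
%OS = 100·exp(−πζ/√(1−ζ²)) = 1.26%.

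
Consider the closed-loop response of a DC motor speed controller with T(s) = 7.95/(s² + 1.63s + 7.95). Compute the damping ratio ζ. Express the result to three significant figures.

ζ ≈ 0.289

ω_n = √7.95 = 2.82 rad/s; ζ = 1.63/(2·2.82) = 0.289.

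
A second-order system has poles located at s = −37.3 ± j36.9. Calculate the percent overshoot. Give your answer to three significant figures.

|pole| = ω_n = √(37.3² + 36.9²) = 52.5 rad/s; ζ = cos θ = σ/ω_n = 0.711.
%OS = 100·exp(−πζ/√(1−ζ²)) = 4.18%.

%OS ≈ 4.18%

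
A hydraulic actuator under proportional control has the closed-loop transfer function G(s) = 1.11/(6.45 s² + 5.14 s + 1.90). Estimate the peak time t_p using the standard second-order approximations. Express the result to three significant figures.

t_p ≈ 8.52 s

Dividing through by 6.45: denominator becomes s² + 0.7969 s + 0.2946.
So ω_n = √0.2946 = 0.543 rad/s and ζ = 0.7969/(2·0.543) = 0.734.
ω_d = ω_n√(1−ζ²) = 0.369 rad/s. t_p = π/ω_d = 8.52 s.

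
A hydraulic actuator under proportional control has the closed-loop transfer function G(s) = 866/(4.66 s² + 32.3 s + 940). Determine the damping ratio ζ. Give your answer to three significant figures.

Dividing through by 4.66: denominator becomes s² + 6.931 s + 201.7.
So ω_n = √201.7 = 14.2 rad/s and ζ = 6.931/(2·14.2) = 0.244.

ζ ≈ 0.244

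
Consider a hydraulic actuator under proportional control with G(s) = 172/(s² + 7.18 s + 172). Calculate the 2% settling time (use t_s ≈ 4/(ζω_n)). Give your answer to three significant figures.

Matching coefficients with s² + 2ζω_n s + ω_n² gives ω_n² = 172 ⇒ ω_n = 13.1 rad/s, and ζ = 7.18/(2ω_n) = 0.274.
t_s ≈ 4/(ζω_n) = 4/(0.274·13.1) = 1.11 s.

t_s ≈ 1.11 s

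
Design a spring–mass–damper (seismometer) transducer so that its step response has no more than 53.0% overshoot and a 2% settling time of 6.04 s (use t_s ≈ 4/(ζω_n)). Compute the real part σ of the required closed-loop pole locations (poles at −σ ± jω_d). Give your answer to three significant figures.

The settling-time spec alone fixes σ = ζω_n = 4/t_s = 4/6.04 = 0.662.
(Overshoot then fixes ζ = 0.198 and hence ω_d = σ·√(1−ζ²)/ζ = 3.28 rad/s.)

σ ≈ 0.662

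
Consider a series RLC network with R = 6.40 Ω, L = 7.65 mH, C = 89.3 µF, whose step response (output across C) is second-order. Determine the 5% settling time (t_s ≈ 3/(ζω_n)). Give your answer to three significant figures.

t_s ≈ 0.00717 s

For a series RLC circuit (capacitor voltage as output), ω_n = 1/√(LC) = 1/√(7.65 mH · 89.3 µF) = 1210 rad/s.
ζ = (R/2)·√(C/L) = (6.40/2)·√(89.3 µF/7.65 mH) = 0.346.
t_s ≈ 3/(ζω_n) = 0.00717 s.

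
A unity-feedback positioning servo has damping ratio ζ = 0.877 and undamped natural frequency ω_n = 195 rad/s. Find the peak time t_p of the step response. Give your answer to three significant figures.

t_p ≈ 0.0335 s

The damped frequency is ω_d = ω_n√(1−ζ²) = 195·√(1−0.769) = 93.7 rad/s.
Peak time t_p = π/ω_d = π/93.7 = 0.0335 s.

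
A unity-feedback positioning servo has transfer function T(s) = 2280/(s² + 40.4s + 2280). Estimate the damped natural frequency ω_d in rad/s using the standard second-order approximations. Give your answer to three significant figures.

Comparing the denominator to s² + 2ζω_n s + ω_n²: ω_n = √2280 = 47.7 rad/s, and 2ζω_n = 40.4 so ζ = 40.4/(2·47.7) = 0.423.
ω_d = ω_n√(1−ζ²) = 43.3 rad/s.

ω_d ≈ 43.3 rad/s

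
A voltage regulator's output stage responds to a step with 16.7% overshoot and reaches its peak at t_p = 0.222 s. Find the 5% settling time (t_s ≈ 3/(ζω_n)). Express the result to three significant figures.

t_s ≈ 0.372 s

ζ from %OS: ζ = |ln 0.167|/√(π²+ln²0.167) = 0.495.
t_p = π/ω_d ⇒ ω_d = 14.2 rad/s; then ω_n = ω_d/√(1−ζ²) = 16.3 rad/s.
t_s ≈ 3/(ζω_n) = 3/(0.495·16.3) = 0.372 s.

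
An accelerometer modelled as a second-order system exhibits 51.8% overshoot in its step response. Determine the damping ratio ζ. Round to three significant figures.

ζ = −ln(OS)/√(π² + (ln OS)²). With OS = 0.518, ln OS = −0.6578 and ζ = 0.6578/3.210 = 0.205.

ζ ≈ 0.205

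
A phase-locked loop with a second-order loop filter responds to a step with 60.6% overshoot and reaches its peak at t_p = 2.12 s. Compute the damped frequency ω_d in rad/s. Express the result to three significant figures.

ω_d ≈ 1.48 rad/s

t_p = π/ω_d, so ω_d = π/2.12 = 1.48 rad/s.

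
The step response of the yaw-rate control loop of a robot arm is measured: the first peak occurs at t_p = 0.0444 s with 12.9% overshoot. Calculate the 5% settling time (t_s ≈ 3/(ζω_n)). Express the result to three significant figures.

t_s ≈ 0.0650 s

From the overshoot, ζ = −ln(OS)/√(π²+ln²(OS)) = 0.546.
From t_p = π/ω_d, ω_d = π/0.0444 = 70.8 rad/s, so ω_n = ω_d/√(1−ζ²) = 84.5 rad/s.
t_s ≈ 3/(ζω_n) = 3/(0.546·84.5) = 0.0650 s.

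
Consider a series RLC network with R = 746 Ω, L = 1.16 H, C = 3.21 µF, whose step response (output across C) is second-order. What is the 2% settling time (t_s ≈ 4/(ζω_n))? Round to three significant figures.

For a series RLC circuit (capacitor voltage as output), ω_n = 1/√(LC) = 1/√(1.16 H · 3.21 µF) = 518 rad/s.
ζ = (R/2)·√(C/L) = (746/2)·√(3.21 µF/1.16 H) = 0.620.
t_s ≈ 4/(ζω_n) = 0.0124 s.

t_s ≈ 0.0124 s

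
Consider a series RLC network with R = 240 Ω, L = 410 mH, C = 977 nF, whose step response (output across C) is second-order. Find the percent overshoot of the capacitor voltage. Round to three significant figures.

For a series RLC circuit (capacitor voltage as output), ω_n = 1/√(LC) = 1/√(410 mH · 977 nF) = 1580 rad/s.
ζ = (R/2)·√(C/L) = (240/2)·√(977 nF/410 mH) = 0.185.
%OS = 100 e^{−πζ/√(1−ζ²)} with ζ = 0.185 gives 55.3%.

%OS ≈ 55.3%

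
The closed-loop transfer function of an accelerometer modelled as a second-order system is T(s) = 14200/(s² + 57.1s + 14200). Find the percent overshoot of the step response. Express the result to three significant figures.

%OS ≈ 46.1%

Comparing the denominator to s² + 2ζω_n s + ω_n²: ω_n = √14200 = 119 rad/s, and 2ζω_n = 57.1 so ζ = 57.1/(2·119) = 0.240.
%OS = 100 e^{−πζ/√(1−ζ²)} with ζ = 0.240 gives 46.1%.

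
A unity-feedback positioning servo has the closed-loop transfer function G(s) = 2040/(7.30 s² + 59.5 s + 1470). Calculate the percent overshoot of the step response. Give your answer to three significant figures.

%OS ≈ 39.0%

Dividing through by 7.30: denominator becomes s² + 8.151 s + 201.4.
So ω_n = √201.4 = 14.2 rad/s and ζ = 8.151/(2·14.2) = 0.287.
%OS = 100·exp(−πζ/√(1−ζ²)) = 39.0%.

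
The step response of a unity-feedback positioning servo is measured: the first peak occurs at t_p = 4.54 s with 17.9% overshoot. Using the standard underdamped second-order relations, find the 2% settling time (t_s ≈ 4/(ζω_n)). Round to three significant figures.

ζ from %OS: ζ = |ln 0.179|/√(π²+ln²0.179) = 0.480.
t_p = π/ω_d ⇒ ω_d = 0.692 rad/s; then ω_n = ω_d/√(1−ζ²) = 0.789 rad/s.
t_s ≈ 4/(ζω_n) = 4/(0.480·0.789) = 10.6 s.

t_s ≈ 10.6 s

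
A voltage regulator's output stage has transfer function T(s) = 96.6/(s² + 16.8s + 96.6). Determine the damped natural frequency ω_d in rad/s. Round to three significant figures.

ω_n = √96.6 = 9.83 rad/s; ζ = 16.8/(2·9.83) = 0.855.
ω_d = ω_n√(1−ζ²) = 5.10 rad/s.

ω_d ≈ 5.10 rad/s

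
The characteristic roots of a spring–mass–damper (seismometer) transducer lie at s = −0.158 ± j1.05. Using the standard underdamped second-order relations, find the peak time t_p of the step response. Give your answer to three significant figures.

t_p ≈ 2.99 s

t_p = π/ω_d with ω_d = 1.05 (the imaginary part), so t_p = 2.99 s.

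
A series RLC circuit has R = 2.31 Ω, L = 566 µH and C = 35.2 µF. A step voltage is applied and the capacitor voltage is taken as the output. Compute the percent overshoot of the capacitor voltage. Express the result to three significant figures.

For a series RLC circuit (capacitor voltage as output), ω_n = 1/√(LC) = 1/√(566 µH · 35.2 µF) = 7080 rad/s.
ζ = (R/2)·√(C/L) = (2.31/2)·√(35.2 µF/566 µH) = 0.288.
%OS = 100·exp(−πζ/√(1−ζ²)) = 38.9%.

%OS ≈ 38.9%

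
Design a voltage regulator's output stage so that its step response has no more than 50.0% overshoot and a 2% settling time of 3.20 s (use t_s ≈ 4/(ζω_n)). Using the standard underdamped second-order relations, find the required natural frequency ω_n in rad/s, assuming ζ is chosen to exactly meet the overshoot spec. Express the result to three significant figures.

From %OS = 100·exp(−πζ/√(1−ζ²)), invert to get ζ = −ln(OS)/√(π² + ln²(OS)) with OS = 0.500.
−ln 0.500 = 0.6931, so ζ = 0.6931/√(π² + 0.4805) = 0.215.
From t_s ≈ 4/(ζω_n): ω_n = 4/(ζ·t_s) = 4/(0.215·3.20) = 5.80 rad/s.

ω_n ≈ 5.80 rad/s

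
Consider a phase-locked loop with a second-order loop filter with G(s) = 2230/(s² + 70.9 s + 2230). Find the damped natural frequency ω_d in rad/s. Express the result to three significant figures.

ω_d ≈ 31.2 rad/s

ω_n = √2230 = 47.2 rad/s; ζ = 70.9/(2·47.2) = 0.751.
The damped frequency ω_d = ω_n√(1−ζ²) = 31.2 rad/s.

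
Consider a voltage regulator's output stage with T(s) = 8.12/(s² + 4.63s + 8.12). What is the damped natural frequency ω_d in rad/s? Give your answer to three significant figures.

ω_d ≈ 1.66 rad/s

Matching coefficients with s² + 2ζω_n s + ω_n² gives ω_n² = 8.12 ⇒ ω_n = 2.85 rad/s, and ζ = 4.63/(2ω_n) = 0.812.
The damped frequency ω_d = ω_n√(1−ζ²) = 1.66 rad/s.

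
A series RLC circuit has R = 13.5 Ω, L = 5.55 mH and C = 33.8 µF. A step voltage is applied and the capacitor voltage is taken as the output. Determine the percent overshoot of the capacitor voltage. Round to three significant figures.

For a series RLC circuit (capacitor voltage as output), ω_n = 1/√(LC) = 1/√(5.55 mH · 33.8 µF) = 2310 rad/s.
ζ = (R/2)·√(C/L) = (13.5/2)·√(33.8 µF/5.55 mH) = 0.527.
Overshoot: exp(−π·0.527/√(1−0.527²)) = 0.143, i.e. 14.3%.

%OS ≈ 14.3%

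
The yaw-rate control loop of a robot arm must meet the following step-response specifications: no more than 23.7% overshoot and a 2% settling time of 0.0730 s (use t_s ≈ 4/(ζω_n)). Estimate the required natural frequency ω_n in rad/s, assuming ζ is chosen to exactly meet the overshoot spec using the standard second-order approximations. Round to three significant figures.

ω_n ≈ 132 rad/s

From %OS = 100·exp(−πζ/√(1−ζ²)), invert to get ζ = −ln(OS)/√(π² + ln²(OS)) with OS = 0.237.
−ln 0.237 = 1.440, so ζ = 1.440/√(π² + 2.073) = 0.417.
Then ω_n = 4/(ζ t_s) = 4/(0.417 × 0.0730) = 132 rad/s.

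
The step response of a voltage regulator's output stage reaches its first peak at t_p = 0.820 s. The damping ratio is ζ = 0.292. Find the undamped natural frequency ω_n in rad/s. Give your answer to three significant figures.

ω_n ≈ 4.01 rad/s

Peak time t_p = π/ω_d, so ω_d = π/t_p = π/0.820 = 3.83 rad/s.
ω_n = ω_d/√(1−ζ²) = 3.83/√0.915 = 4.01 rad/s.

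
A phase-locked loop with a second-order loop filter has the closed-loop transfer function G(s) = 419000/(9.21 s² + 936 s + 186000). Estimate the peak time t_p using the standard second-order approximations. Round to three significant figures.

t_p ≈ 0.0237 s

Dividing through by 9.21: denominator becomes s² + 101.6 s + 20200.
So ω_n = √20200 = 142 rad/s and ζ = 101.6/(2·142) = 0.358.
ω_d = ω_n√(1−ζ²) = 133 rad/s. t_p = π/ω_d = 0.0237 s.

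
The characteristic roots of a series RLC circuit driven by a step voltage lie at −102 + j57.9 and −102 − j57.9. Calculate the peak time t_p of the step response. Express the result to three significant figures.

t_p ≈ 0.0543 s

t_p = π/ω_d with ω_d = 57.9 (the imaginary part), so t_p = 0.0543 s.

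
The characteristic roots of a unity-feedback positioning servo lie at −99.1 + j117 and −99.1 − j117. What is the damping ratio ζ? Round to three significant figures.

ζ ≈ 0.646

|pole| = ω_n = √(99.1² + 117²) = 153 rad/s; ζ = cos θ = σ/ω_n = 0.646.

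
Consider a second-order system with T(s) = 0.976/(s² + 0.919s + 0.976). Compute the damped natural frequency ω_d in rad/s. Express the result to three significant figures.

ω_n = √0.976 = 0.988 rad/s; ζ = 0.919/(2·0.988) = 0.465.
ω_d = 0.988·√(1 − 0.465²) = 0.875 rad/s.

ω_d ≈ 0.875 rad/s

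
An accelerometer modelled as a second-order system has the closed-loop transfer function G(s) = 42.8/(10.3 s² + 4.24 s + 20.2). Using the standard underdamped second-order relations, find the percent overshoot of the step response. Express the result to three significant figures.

Dividing through by 10.3: denominator becomes s² + 0.4117 s + 1.961.
So ω_n = √1.961 = 1.40 rad/s and ζ = 0.4117/(2·1.40) = 0.147.
%OS = 100·exp(−πζ/√(1−ζ²)) = 62.7%.

%OS ≈ 62.7%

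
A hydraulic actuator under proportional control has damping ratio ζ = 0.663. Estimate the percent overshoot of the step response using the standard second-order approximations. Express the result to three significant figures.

For an underdamped second-order system, %OS = 100·exp(−πζ/√(1−ζ²)).
πζ/√(1−ζ²) = π·0.663/√(1−0.440) = 2.782, so %OS = 100·e^(−2.782) = 6.19%.

%OS ≈ 6.19%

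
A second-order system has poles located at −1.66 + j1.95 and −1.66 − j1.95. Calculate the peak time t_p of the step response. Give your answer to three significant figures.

t_p = π/ω_d with ω_d = 1.95 (the imaginary part), so t_p = 1.61 s.

t_p ≈ 1.61 s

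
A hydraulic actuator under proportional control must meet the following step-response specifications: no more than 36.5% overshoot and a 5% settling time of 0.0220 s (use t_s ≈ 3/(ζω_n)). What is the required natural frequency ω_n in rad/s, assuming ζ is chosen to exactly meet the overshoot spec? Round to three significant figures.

From %OS = 100·exp(−πζ/√(1−ζ²)), invert to get ζ = −ln(OS)/√(π² + ln²(OS)) with OS = 0.365.
−ln 0.365 = 1.008, so ζ = 1.008/√(π² + 1.016) = 0.305.
From t_s ≈ 3/(ζω_n): ω_n = 3/(ζ·t_s) = 3/(0.305·0.0220) = 446 rad/s.

ω_n ≈ 446 rad/s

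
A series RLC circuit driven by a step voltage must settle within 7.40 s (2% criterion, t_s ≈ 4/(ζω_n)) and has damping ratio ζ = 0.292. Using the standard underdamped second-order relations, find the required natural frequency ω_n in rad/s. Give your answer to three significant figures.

ω_n ≈ 1.85 rad/s

Rearranging t_s ≈ 4/(ζω_n) gives ω_n = 4/(ζ·t_s) = 4/(0.292 × 7.40) = 1.85 rad/s.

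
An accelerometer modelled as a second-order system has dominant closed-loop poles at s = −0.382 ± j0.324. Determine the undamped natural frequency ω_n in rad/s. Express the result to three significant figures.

|pole| = ω_n = √(0.382² + 0.324²) = 0.501 rad/s; ζ = cos θ = σ/ω_n = 0.763.

ω_n ≈ 0.501 rad/s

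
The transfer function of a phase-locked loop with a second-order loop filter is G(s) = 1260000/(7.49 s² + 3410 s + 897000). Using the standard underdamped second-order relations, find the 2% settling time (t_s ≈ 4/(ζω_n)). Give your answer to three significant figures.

t_s ≈ 0.0176 s

Dividing through by 7.49: denominator becomes s² + 455.3 s + 119800.
So ω_n = √119800 = 346 rad/s and ζ = 455.3/(2·346) = 0.658.
t_s ≈ 4/(ζω_n) = 0.0176 s.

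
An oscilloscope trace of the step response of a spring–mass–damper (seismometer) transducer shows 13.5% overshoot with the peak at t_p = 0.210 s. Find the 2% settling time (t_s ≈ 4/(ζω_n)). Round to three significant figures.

From the overshoot, ζ = −ln(OS)/√(π²+ln²(OS)) = 0.538.
t_p = π/ω_d ⇒ ω_d = 15.0 rad/s; then ω_n = ω_d/√(1−ζ²) = 17.7 rad/s.
t_s ≈ 4/(ζω_n) = 4/(0.538·17.7) = 0.419 s.

t_s ≈ 0.419 s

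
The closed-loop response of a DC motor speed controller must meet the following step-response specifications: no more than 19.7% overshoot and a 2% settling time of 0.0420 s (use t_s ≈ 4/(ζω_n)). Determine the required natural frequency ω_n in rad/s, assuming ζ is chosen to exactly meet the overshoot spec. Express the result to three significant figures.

ω_n ≈ 207 rad/s

From %OS = 100·exp(−πζ/√(1−ζ²)), invert to get ζ = −ln(OS)/√(π² + ln²(OS)) with OS = 0.197.
−ln 0.197 = 1.625, so ζ = 1.625/√(π² + 2.639) = 0.459.
From t_s ≈ 4/(ζω_n): ω_n = 4/(ζ·t_s) = 4/(0.459·0.0420) = 207 rad/s.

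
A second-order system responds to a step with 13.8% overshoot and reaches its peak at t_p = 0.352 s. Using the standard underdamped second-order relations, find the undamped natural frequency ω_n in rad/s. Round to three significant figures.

ω_n ≈ 10.6 rad/s

The overshoot fixes ζ = −ln(OS)/√(π²+ln²(OS)) = 0.533.
t_p = π/ω_d ⇒ ω_d = 8.92 rad/s; then ω_n = ω_d/√(1−ζ²) = 10.6 rad/s.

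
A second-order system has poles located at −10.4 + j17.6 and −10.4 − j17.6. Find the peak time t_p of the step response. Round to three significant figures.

t_p = π/ω_d with ω_d = 17.6 (the imaginary part), so t_p = 0.178 s.

t_p ≈ 0.178 s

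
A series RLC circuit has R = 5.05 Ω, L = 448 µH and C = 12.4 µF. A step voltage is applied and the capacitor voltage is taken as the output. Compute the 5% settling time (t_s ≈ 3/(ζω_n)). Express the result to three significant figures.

For a series RLC circuit (capacitor voltage as output), ω_n = 1/√(LC) = 1/√(448 µH · 12.4 µF) = 13400 rad/s.
ζ = (R/2)·√(C/L) = (5.05/2)·√(12.4 µF/448 µH) = 0.420.
t_s ≈ 3/(ζω_n) = 0.000532 s.

t_s ≈ 0.000532 s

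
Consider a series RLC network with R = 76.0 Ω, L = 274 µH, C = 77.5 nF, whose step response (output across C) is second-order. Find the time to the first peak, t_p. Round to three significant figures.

t_p ≈ 0.0000188 s

For a series RLC circuit (capacitor voltage as output), ω_n = 1/√(LC) = 1/√(274 µH · 77.5 nF) = 217000 rad/s.
ζ = (R/2)·√(C/L) = (76.0/2)·√(77.5 nF/274 µH) = 0.639.
ω_d = ω_n√(1−ζ²) = 167000 rad/s. t_p = π/ω_d = 0.0000188 s.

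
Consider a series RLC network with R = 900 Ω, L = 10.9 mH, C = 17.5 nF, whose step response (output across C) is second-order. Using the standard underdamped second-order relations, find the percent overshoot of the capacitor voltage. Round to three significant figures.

For a series RLC circuit (capacitor voltage as output), ω_n = 1/√(LC) = 1/√(10.9 mH · 17.5 nF) = 72400 rad/s.
ζ = (R/2)·√(C/L) = (900/2)·√(17.5 nF/10.9 mH) = 0.570.
%OS = 100·exp(−πζ/√(1−ζ²)) = 11.3%.

%OS ≈ 11.3%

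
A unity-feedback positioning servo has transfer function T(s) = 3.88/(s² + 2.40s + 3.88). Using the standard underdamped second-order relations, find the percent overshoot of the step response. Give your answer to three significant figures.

ω_n = √3.88 = 1.97 rad/s; ζ = 2.40/(2·1.97) = 0.609.
%OS = 100·exp(−πζ/√(1−ζ²)) = 8.95%.

%OS ≈ 8.95%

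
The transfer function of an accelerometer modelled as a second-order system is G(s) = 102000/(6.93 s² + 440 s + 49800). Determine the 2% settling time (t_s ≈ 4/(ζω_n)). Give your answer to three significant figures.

t_s ≈ 0.126 s

Dividing through by 6.93: denominator becomes s² + 63.49 s + 7186.
So ω_n = √7186 = 84.8 rad/s and ζ = 63.49/(2·84.8) = 0.374.
t_s ≈ 4/(ζω_n) = 0.126 s.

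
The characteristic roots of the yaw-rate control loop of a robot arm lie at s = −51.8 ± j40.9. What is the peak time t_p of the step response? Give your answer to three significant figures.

t_p = π/ω_d with ω_d = 40.9 (the imaginary part), so t_p = 0.0768 s.

t_p ≈ 0.0768 s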